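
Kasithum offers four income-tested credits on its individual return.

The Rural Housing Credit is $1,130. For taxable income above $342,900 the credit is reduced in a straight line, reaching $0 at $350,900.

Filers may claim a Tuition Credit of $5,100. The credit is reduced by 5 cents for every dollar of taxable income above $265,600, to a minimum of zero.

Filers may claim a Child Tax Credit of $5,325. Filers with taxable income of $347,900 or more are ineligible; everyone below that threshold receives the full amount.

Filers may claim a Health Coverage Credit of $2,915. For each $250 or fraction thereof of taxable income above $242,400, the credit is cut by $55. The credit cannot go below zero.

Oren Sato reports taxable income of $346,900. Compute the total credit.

Rural Housing Credit: $346,900 is $4,000 into a $8,000 phase-out range, leaving 4,000/8,000 of the credit: $1,130 × 4,000/8,000 = $565.
Tuition Credit: 5% of the $81,300 excess over $265,600 is $4,065; credit = $5,100 − $4,065 = $1,035.
Child Tax Credit: $346,900 is below the $347,900 cutoff, so the full $5,325 applies.
Health Coverage Credit: income exceeds $242,400 by $104,500 → 418 increments × $55 = $22,990 ≥ base, so the credit is $0.
Total: $565 + $1,035 + $5,325 + $0 = $6,925.

$6,925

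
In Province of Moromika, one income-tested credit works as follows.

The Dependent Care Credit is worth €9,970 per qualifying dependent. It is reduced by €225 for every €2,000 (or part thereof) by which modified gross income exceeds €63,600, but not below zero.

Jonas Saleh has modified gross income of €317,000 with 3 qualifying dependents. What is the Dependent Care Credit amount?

Dependent Care Credit: base = 3 × €9,970 = €29,910. income exceeds €63,600 by €253,400, which is 127 full-or-partial €2,000 increments; reduction = 127 × €225 = €28,575, leaving €1,335.

€1,335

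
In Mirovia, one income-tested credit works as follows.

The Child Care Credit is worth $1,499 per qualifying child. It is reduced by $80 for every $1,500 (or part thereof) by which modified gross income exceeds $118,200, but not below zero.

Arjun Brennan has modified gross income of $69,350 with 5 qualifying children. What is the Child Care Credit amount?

Child Care Credit: base = 5 × $1,499 = $7,495. $69,350 is at or below the $118,200 threshold, so the full $7,495 applies.

$7,495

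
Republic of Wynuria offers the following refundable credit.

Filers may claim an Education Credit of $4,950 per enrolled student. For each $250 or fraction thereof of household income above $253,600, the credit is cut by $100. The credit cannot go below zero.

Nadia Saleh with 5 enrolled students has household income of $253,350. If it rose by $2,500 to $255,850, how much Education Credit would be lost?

At $253,350 — base = 5 × $4,950 = $24,750. $253,350 is at or below the $253,600 threshold, so the full $24,750 applies.
At $255,850 — base = 5 × $4,950 = $24,750. income exceeds $253,600 by $2,250, which is 9 full-or-partial $250 increments; reduction = 9 × $100 = $900, leaving $23,850.
Lost: $24,750 − $23,850 = $900.

$900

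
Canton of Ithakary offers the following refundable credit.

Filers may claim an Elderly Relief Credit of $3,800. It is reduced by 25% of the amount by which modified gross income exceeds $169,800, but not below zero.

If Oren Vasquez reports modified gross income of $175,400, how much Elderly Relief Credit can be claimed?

$2,400

Elderly Relief Credit: 25% of the $5,600 excess over $169,800 is $1,400; credit = $3,800 − $1,400 = $2,400.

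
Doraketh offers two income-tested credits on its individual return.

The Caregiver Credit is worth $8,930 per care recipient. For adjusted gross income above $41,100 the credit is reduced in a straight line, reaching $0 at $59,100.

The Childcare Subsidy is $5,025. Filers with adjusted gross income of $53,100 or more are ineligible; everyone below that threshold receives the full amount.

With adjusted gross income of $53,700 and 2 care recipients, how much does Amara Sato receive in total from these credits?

$5,358

Caregiver Credit: base = 2 × $8,930 = $17,860. $53,700 is $12,600 into a $18,000 phase-out range, leaving 5,400/18,000 of the credit: $17,860 × 5,400/18,000 = $5,358.
Childcare Subsidy: $53,700 meets or exceeds the $53,100 cutoff, so the credit is $0.
Total: $5,358 + $0 = $5,358.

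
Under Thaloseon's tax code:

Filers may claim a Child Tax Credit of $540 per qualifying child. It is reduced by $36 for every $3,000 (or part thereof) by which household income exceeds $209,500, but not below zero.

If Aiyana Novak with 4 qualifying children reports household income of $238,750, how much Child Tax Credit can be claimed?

Child Tax Credit: base = 4 × $540 = $2,160. income exceeds $209,500 by $29,250, which is 10 full-or-partial $3,000 increments; reduction = 10 × $36 = $360, leaving $1,800.

$1,800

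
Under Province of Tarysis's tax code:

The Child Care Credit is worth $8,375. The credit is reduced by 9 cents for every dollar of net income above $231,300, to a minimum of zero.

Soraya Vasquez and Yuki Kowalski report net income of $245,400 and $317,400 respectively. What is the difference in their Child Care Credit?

$6,480

Soraya ($245,400): Child Care Credit: 9% of the $14,100 excess over $231,300 is $1,269; credit = $8,375 − $1,269 = $7,106.
Yuki ($317,400): Child Care Credit: 9% of the $86,100 excess over $231,300 is $7,749; credit = $8,375 − $7,749 = $626.
Difference: |$7,106 − $626| = $6,480.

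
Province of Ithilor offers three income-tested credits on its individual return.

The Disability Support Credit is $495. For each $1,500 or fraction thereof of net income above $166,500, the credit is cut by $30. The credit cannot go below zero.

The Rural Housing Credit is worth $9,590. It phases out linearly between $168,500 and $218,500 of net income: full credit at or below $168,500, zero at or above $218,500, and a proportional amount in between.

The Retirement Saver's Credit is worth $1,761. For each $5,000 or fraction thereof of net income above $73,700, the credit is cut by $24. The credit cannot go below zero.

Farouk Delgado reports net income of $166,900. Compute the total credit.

Disability Support Credit: income exceeds $166,500 by $400, which is 1 full-or-partial $1,500 increment; reduction = 1 × $30 = $30, leaving $465.
Rural Housing Credit: $166,900 is at or below the $168,500 threshold, so the full $9,590 applies.
Retirement Saver's Credit: income exceeds $73,700 by $93,200, which is 19 full-or-partial $5,000 increments; reduction = 19 × $24 = $456, leaving $1,305.
Total: $465 + $9,590 + $1,305 = $11,360.

$11,360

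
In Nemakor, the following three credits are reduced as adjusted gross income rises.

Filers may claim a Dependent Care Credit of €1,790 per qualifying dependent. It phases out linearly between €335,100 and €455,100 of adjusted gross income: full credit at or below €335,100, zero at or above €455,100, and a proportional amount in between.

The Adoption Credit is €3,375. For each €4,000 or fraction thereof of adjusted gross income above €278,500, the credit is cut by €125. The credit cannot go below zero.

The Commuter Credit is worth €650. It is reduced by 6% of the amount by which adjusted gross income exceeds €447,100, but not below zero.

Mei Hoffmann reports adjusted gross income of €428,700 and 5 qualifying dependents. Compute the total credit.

€2,619

Dependent Care Credit: base = 5 × €1,790 = €8,950. €428,700 is €93,600 into a €120,000 phase-out range, leaving 26,400/120,000 of the credit: €8,950 × 26,400/120,000 = €1,969.
Adoption Credit: income exceeds €278,500 by €150,200 → 38 increments × €125 = €4,750 ≥ base, so the credit is €0.
Commuter Credit: €428,700 is at or below the €447,100 threshold, so the full €650 applies.
Total: €1,969 + €0 + €650 = €2,619.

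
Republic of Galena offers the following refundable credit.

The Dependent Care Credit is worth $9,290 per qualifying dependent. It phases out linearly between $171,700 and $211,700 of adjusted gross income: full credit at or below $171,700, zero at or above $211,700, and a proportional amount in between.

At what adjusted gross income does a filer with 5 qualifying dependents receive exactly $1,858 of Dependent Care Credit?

Full credit = 5 × $9,290 = $46,450.
$1,858 is 1,858/46,450 of the full $46,450, so 44,592/46,450 of the $40,000 range has been used: income = $171,700 + $40,000 × 44,592/46,450 = $210,100.

$210,100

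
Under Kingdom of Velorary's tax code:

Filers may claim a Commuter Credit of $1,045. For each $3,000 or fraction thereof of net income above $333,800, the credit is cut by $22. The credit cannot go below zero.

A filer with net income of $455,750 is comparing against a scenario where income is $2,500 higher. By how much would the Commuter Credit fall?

$22

At $455,750 — income exceeds $333,800 by $121,950, which is 41 full-or-partial $3,000 increments; reduction = 41 × $22 = $902, leaving $143.
At $458,250 — income exceeds $333,800 by $124,450, which is 42 full-or-partial $3,000 increments; reduction = 42 × $22 = $924, leaving $121.
Lost: $143 − $121 = $22.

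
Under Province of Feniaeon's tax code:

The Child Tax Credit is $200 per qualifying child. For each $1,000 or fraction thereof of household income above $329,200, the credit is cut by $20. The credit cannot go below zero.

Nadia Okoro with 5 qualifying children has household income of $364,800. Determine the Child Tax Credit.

Child Tax Credit: base = 5 × $200 = $1,000. income exceeds $329,200 by $35,600, which is 36 full-or-partial $1,000 increments; reduction = 36 × $20 = $720, leaving $280.

$280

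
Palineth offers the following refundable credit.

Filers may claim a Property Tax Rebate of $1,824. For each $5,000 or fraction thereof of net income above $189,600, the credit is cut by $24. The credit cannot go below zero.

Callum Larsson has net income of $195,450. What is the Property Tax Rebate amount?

Property Tax Rebate: income exceeds $189,600 by $5,850, which is 2 full-or-partial $5,000 increments; reduction = 2 × $24 = $48, leaving $1,776.

$1,776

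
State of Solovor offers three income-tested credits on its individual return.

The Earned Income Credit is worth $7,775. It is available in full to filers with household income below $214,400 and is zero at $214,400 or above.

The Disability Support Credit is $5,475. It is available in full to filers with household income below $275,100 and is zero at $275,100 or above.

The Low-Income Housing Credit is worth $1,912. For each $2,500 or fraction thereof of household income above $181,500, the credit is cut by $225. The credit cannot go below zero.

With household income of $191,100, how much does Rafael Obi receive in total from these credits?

$14,262

Earned Income Credit: $191,100 is below the $214,400 cutoff, so the full $7,775 applies.
Disability Support Credit: $191,100 is below the $275,100 cutoff, so the full $5,475 applies.
Low-Income Housing Credit: income exceeds $181,500 by $9,600, which is 4 full-or-partial $2,500 increments; reduction = 4 × $225 = $900, leaving $1,012.
Total: $7,775 + $5,475 + $1,012 = $14,262.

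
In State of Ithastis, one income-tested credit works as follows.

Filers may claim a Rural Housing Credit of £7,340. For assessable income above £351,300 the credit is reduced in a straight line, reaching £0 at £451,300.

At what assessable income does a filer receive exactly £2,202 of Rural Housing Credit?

£421,300

£2,202 is 2,202/7,340 of the full £7,340, so 5,138/7,340 of the £100,000 range has been used: income = £351,300 + £100,000 × 5,138/7,340 = £421,300.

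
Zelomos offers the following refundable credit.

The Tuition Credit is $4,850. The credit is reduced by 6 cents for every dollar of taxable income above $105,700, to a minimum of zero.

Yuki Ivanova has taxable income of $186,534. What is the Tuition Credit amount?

Tuition Credit: 6% of the $80,834 excess over $105,700 is $4,850.04 ≥ base, so the credit is $0.

$0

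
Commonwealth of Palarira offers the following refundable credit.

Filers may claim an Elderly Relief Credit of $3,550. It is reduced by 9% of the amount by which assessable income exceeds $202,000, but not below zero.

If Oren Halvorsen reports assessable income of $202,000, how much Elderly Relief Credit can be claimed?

Elderly Relief Credit: $202,000 is at or below the $202,000 threshold, so the full $3,550 applies.

$3,550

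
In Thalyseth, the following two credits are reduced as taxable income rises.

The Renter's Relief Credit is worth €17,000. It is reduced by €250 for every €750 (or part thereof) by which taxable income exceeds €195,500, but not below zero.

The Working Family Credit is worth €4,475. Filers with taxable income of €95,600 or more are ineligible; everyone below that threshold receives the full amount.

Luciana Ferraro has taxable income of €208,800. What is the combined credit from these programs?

€12,500

Renter's Relief Credit: income exceeds €195,500 by €13,300, which is 18 full-or-partial €750 increments; reduction = 18 × €250 = €4,500, leaving €12,500.
Working Family Credit: €208,800 meets or exceeds the €95,600 cutoff, so the credit is €0.
Total: €12,500 + €0 = €12,500.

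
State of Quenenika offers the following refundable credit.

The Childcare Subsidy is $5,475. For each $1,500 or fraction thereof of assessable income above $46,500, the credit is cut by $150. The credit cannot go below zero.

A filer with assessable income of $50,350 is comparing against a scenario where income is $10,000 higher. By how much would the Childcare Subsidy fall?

$1,050

At $50,350 — income exceeds $46,500 by $3,850, which is 3 full-or-partial $1,500 increments; reduction = 3 × $150 = $450, leaving $5,025.
At $60,350 — income exceeds $46,500 by $13,850, which is 10 full-or-partial $1,500 increments; reduction = 10 × $150 = $1,500, leaving $3,975.
Lost: $5,025 − $3,975 = $1,050.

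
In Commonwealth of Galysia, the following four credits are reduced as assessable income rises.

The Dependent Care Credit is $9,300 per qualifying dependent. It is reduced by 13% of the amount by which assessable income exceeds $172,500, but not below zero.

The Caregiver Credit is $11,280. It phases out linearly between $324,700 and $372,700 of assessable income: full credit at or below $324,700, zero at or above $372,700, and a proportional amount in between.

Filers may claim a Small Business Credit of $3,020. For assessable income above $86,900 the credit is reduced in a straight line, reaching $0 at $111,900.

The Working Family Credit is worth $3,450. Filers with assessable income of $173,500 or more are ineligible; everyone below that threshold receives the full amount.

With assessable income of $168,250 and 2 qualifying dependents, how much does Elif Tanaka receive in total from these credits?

Dependent Care Credit: base = 2 × $9,300 = $18,600. $168,250 is at or below the $172,500 threshold, so the full $18,600 applies.
Caregiver Credit: $168,250 is at or below the $324,700 threshold, so the full $11,280 applies.
Small Business Credit: $168,250 is at or above $111,900, so the credit is $0.
Working Family Credit: $168,250 is below the $173,500 cutoff, so the full $3,450 applies.
Total: $18,600 + $11,280 + $0 + $3,450 = $33,330.

$33,330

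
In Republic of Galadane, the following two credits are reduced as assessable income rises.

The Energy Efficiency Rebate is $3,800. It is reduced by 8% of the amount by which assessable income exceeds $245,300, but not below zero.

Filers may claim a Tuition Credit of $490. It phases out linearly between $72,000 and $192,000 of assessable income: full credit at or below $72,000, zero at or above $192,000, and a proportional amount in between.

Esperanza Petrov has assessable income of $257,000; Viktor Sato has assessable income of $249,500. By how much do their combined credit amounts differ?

$600

Esperanza ($257,000): Energy Efficiency Rebate: 8% of the $11,700 excess over $245,300 is $936; credit = $3,800 − $936 = $2,864. Tuition Credit: $257,000 is at or above $192,000, so the credit is $0. total $2,864 + $0 = $2,864
Viktor ($249,500): Energy Efficiency Rebate: 8% of the $4,200 excess over $245,300 is $336; credit = $3,800 − $336 = $3,464. Tuition Credit: $249,500 is at or above $192,000, so the credit is $0. total $3,464 + $0 = $3,464
Difference: |$2,864 − $3,464| = $600.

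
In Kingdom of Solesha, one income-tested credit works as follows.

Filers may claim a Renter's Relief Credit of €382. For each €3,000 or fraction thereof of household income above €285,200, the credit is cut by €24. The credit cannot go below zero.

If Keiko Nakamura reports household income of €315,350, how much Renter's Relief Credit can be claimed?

Renter's Relief Credit: income exceeds €285,200 by €30,150, which is 11 full-or-partial €3,000 increments; reduction = 11 × €24 = €264, leaving €118.

€118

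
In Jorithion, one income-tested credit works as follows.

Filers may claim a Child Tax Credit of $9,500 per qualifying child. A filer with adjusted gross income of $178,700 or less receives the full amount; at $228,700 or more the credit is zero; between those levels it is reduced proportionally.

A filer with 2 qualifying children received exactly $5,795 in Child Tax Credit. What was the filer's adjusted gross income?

Full credit = 2 × $9,500 = $19,000.
$5,795 is 5,795/19,000 of the full $19,000, so 13,205/19,000 of the $50,000 range has been used: income = $178,700 + $50,000 × 13,205/19,000 = $213,450.

$213,450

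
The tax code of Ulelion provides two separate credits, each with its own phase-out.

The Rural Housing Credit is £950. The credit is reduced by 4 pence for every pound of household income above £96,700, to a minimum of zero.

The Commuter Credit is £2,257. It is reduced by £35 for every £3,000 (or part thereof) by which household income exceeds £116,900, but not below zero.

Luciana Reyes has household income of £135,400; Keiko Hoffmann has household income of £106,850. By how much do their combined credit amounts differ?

Luciana (£135,400): Rural Housing Credit: 4% of the £38,700 excess over £96,700 is £1,548 ≥ base, so the credit is £0. Commuter Credit: income exceeds £116,900 by £18,500, which is 7 full-or-partial £3,000 increments; reduction = 7 × £35 = £245, leaving £2,012. total £0 + £2,012 = £2,012
Keiko (£106,850): Rural Housing Credit: 4% of the £10,150 excess over £96,700 is £406; credit = £950 − £406 = £544. Commuter Credit: £106,850 is at or below the £116,900 threshold, so the full £2,257 applies. total £544 + £2,257 = £2,801
Difference: |£2,012 − £2,801| = £789.

£789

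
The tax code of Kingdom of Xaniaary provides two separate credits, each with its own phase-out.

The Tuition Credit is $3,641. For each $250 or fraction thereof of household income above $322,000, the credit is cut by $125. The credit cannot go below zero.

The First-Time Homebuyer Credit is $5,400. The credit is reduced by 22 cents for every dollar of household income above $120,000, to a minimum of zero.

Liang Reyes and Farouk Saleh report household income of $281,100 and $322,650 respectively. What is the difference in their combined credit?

Liang ($281,100): Tuition Credit: $281,100 is at or below the $322,000 threshold, so the full $3,641 applies. First-Time Homebuyer Credit: 22% of the $161,100 excess over $120,000 is $35,442 ≥ base, so the credit is $0. total $3,641 + $0 = $3,641
Farouk ($322,650): Tuition Credit: income exceeds $322,000 by $650, which is 3 full-or-partial $250 increments; reduction = 3 × $125 = $375, leaving $3,266. First-Time Homebuyer Credit: 22% of the $202,650 excess over $120,000 is $44,583 ≥ base, so the credit is $0. total $3,266 + $0 = $3,266
Difference: |$3,641 − $3,266| = $375.

$375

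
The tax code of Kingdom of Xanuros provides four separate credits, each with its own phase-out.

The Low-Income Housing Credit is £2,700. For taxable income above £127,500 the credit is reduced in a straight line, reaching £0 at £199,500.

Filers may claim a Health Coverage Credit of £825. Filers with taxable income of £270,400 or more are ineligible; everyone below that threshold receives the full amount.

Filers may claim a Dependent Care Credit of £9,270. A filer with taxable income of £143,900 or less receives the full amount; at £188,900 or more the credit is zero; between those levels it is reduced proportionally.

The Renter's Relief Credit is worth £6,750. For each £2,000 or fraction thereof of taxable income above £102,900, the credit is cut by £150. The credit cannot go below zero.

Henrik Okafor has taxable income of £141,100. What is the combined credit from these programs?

£16,035

Low-Income Housing Credit: £141,100 is £13,600 into a £72,000 phase-out range, leaving 58,400/72,000 of the credit: £2,700 × 58,400/72,000 = £2,190.
Health Coverage Credit: £141,100 is below the £270,400 cutoff, so the full £825 applies.
Dependent Care Credit: £141,100 is at or below the £143,900 threshold, so the full £9,270 applies.
Renter's Relief Credit: income exceeds £102,900 by £38,200, which is 20 full-or-partial £2,000 increments; reduction = 20 × £150 = £3,000, leaving £3,750.
Total: £2,190 + £825 + £9,270 + £3,750 = £16,035.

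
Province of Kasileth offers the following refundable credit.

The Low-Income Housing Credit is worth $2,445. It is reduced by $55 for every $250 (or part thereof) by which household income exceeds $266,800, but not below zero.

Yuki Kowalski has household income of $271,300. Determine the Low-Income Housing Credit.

Low-Income Housing Credit: income exceeds $266,800 by $4,500, which is 18 full-or-partial $250 increments; reduction = 18 × $55 = $990, leaving $1,455.

$1,455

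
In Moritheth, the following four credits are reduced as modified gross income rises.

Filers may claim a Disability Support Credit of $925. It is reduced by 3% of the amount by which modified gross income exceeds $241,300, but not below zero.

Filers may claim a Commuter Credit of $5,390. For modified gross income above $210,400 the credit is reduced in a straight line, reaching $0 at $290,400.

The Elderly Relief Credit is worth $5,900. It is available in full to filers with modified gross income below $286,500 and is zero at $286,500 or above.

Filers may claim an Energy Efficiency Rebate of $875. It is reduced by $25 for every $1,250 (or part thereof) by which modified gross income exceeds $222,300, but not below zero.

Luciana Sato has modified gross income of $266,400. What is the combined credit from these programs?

Disability Support Credit: 3% of the $25,100 excess over $241,300 is $753; credit = $925 − $753 = $172.
Commuter Credit: $266,400 is $56,000 into a $80,000 phase-out range, leaving 24,000/80,000 of the credit: $5,390 × 24,000/80,000 = $1,617.
Elderly Relief Credit: $266,400 is below the $286,500 cutoff, so the full $5,900 applies.
Energy Efficiency Rebate: income exceeds $222,300 by $44,100 → 36 increments × $25 = $900 ≥ base, so the credit is $0.
Total: $172 + $1,617 + $5,900 + $0 = $7,689.

$7,689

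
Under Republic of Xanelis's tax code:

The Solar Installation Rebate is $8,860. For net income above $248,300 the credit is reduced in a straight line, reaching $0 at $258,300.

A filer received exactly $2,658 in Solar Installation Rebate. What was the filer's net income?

$255,300

$2,658 is 2,658/8,860 of the full $8,860, so 6,202/8,860 of the $10,000 range has been used: income = $248,300 + $10,000 × 6,202/8,860 = $255,300.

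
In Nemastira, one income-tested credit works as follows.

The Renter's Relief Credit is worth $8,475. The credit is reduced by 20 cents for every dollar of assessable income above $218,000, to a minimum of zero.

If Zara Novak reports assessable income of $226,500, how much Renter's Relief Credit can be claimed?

Renter's Relief Credit: 20% of the $8,500 excess over $218,000 is $1,700; credit = $8,475 − $1,700 = $6,775.

$6,775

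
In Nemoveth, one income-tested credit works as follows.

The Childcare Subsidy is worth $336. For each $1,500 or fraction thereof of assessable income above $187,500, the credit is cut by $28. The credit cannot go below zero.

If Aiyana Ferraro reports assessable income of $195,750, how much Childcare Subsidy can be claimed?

Childcare Subsidy: income exceeds $187,500 by $8,250, which is 6 full-or-partial $1,500 increments; reduction = 6 × $28 = $168, leaving $168.

$168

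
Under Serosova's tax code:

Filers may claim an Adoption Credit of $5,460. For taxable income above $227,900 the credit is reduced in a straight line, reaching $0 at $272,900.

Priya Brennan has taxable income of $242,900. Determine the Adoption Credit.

$3,640

Adoption Credit: $242,900 is $15,000 into a $45,000 phase-out range, leaving 30,000/45,000 of the credit: $5,460 × 30,000/45,000 = $3,640.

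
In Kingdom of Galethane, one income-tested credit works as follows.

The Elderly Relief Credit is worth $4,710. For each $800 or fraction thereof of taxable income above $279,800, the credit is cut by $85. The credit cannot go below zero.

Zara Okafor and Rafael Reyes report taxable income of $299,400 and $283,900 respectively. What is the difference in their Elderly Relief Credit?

Zara ($299,400): Elderly Relief Credit: income exceeds $279,800 by $19,600, which is 25 full-or-partial $800 increments; reduction = 25 × $85 = $2,125, leaving $2,585.
Rafael ($283,900): Elderly Relief Credit: income exceeds $279,800 by $4,100, which is 6 full-or-partial $800 increments; reduction = 6 × $85 = $510, leaving $4,200.
Difference: |$2,585 − $4,200| = $1,615.

$1,615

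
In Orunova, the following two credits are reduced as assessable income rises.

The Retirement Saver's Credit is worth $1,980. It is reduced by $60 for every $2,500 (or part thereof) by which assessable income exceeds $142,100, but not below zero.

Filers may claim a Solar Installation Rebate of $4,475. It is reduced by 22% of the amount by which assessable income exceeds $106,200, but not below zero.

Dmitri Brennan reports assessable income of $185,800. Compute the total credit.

$900

Retirement Saver's Credit: income exceeds $142,100 by $43,700, which is 18 full-or-partial $2,500 increments; reduction = 18 × $60 = $1,080, leaving $900.
Solar Installation Rebate: 22% of the $79,600 excess over $106,200 is $17,512 ≥ base, so the credit is $0.
Total: $900 + $0 = $900.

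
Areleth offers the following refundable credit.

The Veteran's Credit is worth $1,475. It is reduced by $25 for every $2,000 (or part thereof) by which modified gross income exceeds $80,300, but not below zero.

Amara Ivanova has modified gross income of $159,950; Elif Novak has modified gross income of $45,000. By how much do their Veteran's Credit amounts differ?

Amara ($159,950): Veteran's Credit: income exceeds $80,300 by $79,650, which is 40 full-or-partial $2,000 increments; reduction = 40 × $25 = $1,000, leaving $475.
Elif ($45,000): Veteran's Credit: $45,000 is at or below the $80,300 threshold, so the full $1,475 applies.
Difference: |$475 − $1,475| = $1,000.

$1,000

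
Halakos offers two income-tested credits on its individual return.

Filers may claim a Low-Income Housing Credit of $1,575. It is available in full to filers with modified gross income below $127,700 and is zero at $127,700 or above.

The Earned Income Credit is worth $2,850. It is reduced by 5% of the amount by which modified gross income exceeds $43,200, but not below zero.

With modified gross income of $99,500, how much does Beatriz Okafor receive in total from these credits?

Low-Income Housing Credit: $99,500 is below the $127,700 cutoff, so the full $1,575 applies.
Earned Income Credit: 5% of the $56,300 excess over $43,200 is $2,815; credit = $2,850 − $2,815 = $35.
Total: $1,575 + $35 = $1,610.

$1,610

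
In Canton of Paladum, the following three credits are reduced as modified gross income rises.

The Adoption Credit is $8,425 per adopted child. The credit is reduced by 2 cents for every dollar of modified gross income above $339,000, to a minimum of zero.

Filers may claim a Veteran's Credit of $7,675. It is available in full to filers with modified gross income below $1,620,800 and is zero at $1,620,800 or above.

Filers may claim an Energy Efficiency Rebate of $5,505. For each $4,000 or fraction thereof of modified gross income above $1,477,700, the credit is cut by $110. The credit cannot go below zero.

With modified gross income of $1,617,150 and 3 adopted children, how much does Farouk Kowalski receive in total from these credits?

Adoption Credit: base = 3 × $8,425 = $25,275. 2% of the $1,278,150 excess over $339,000 is $25,563 ≥ base, so the credit is $0.
Veteran's Credit: $1,617,150 is below the $1,620,800 cutoff, so the full $7,675 applies.
Energy Efficiency Rebate: income exceeds $1,477,700 by $139,450, which is 35 full-or-partial $4,000 increments; reduction = 35 × $110 = $3,850, leaving $1,655.
Total: $0 + $7,675 + $1,655 = $9,330.

$9,330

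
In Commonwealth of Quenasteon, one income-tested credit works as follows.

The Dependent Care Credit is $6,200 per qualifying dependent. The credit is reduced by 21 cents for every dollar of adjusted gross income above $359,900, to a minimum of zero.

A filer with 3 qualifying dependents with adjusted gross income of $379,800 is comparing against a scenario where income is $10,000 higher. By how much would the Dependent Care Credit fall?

At $379,800 — base = 3 × $6,200 = $18,600. 21% of the $19,900 excess over $359,900 is $4,179; credit = $18,600 − $4,179 = $14,421.
At $389,800 — base = 3 × $6,200 = $18,600. 21% of the $29,900 excess over $359,900 is $6,279; credit = $18,600 − $6,279 = $12,321.
Lost: $14,421 − $12,321 = $2,100.

$2,100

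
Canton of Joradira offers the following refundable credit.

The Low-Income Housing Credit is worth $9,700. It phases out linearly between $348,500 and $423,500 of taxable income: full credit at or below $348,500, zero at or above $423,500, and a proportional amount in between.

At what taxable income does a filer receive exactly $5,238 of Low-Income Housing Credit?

$5,238 is 5,238/9,700 of the full $9,700, so 4,462/9,700 of the $75,000 range has been used: income = $348,500 + $75,000 × 4,462/9,700 = $383,000.

$383,000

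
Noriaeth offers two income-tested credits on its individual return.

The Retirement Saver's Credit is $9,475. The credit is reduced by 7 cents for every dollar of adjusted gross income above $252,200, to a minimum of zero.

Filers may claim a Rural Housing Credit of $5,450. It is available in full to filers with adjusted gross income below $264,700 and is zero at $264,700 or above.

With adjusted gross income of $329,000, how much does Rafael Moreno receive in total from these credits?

$4,099

Retirement Saver's Credit: 7% of the $76,800 excess over $252,200 is $5,376; credit = $9,475 − $5,376 = $4,099.
Rural Housing Credit: $329,000 meets or exceeds the $264,700 cutoff, so the credit is $0.
Total: $4,099 + $0 = $4,099.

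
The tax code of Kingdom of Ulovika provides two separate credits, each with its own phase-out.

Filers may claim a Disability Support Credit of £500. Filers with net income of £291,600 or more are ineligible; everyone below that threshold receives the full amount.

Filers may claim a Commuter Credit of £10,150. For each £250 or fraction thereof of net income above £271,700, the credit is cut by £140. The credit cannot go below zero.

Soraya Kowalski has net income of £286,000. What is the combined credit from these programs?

£2,530

Disability Support Credit: £286,000 is below the £291,600 cutoff, so the full £500 applies.
Commuter Credit: income exceeds £271,700 by £14,300, which is 58 full-or-partial £250 increments; reduction = 58 × £140 = £8,120, leaving £2,030.
Total: £500 + £2,030 = £2,530.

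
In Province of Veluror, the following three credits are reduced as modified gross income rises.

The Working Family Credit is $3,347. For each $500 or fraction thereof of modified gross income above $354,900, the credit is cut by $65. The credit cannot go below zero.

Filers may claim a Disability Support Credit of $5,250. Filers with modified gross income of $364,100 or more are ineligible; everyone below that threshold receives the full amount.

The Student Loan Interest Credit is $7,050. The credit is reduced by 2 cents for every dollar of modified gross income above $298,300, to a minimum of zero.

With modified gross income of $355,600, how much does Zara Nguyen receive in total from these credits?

Working Family Credit: income exceeds $354,900 by $700, which is 2 full-or-partial $500 increments; reduction = 2 × $65 = $130, leaving $3,217.
Disability Support Credit: $355,600 is below the $364,100 cutoff, so the full $5,250 applies.
Student Loan Interest Credit: 2% of the $57,300 excess over $298,300 is $1,146; credit = $7,050 − $1,146 = $5,904.
Total: $3,217 + $5,250 + $5,904 = $14,371.

$14,371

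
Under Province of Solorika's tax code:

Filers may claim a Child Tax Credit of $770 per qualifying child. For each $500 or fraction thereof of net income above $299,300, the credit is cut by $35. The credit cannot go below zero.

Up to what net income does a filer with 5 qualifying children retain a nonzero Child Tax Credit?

Full credit = 5 × $770 = $3,850.
After 109 increments the reduction is 109 × $35 = $3,815, leaving $35; one more increment wipes it out. Increment 109 ends at excess 109 × $500 = $54,500, so the highest qualifying income is $299,300 + $54,500 = $353,800.

$353,800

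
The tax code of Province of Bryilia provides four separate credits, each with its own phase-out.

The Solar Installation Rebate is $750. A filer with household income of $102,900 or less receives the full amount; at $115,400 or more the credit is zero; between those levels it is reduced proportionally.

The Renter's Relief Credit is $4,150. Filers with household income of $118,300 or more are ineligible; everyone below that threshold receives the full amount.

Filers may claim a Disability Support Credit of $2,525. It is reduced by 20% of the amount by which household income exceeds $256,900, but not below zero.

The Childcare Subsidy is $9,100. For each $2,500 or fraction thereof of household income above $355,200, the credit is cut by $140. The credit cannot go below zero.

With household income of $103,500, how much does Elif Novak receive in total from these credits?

Solar Installation Rebate: $103,500 is $600 into a $12,500 phase-out range, leaving 11,900/12,500 of the credit: $750 × 11,900/12,500 = $714.
Renter's Relief Credit: $103,500 is below the $118,300 cutoff, so the full $4,150 applies.
Disability Support Credit: $103,500 is at or below the $256,900 threshold, so the full $2,525 applies.
Childcare Subsidy: $103,500 is at or below the $355,200 threshold, so the full $9,100 applies.
Total: $714 + $4,150 + $2,525 + $9,100 = $16,489.

$16,489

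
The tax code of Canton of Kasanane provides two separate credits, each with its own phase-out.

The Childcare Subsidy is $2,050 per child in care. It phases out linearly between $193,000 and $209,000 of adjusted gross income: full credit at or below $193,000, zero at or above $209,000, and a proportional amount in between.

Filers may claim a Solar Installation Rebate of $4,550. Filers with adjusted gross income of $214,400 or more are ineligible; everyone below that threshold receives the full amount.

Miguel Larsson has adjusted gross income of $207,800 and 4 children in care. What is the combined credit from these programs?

$5,165

Childcare Subsidy: base = 4 × $2,050 = $8,200. $207,800 is $14,800 into a $16,000 phase-out range, leaving 1,200/16,000 of the credit: $8,200 × 1,200/16,000 = $615.
Solar Installation Rebate: $207,800 is below the $214,400 cutoff, so the full $4,550 applies.
Total: $615 + $4,550 = $5,165.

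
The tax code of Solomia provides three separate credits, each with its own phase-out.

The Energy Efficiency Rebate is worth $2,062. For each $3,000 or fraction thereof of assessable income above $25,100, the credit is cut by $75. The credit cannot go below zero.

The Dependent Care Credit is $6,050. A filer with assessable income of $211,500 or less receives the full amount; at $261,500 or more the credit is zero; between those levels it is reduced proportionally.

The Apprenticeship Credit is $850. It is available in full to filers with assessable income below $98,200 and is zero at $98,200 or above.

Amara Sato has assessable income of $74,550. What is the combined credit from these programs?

Energy Efficiency Rebate: income exceeds $25,100 by $49,450, which is 17 full-or-partial $3,000 increments; reduction = 17 × $75 = $1,275, leaving $787.
Dependent Care Credit: $74,550 is at or below the $211,500 threshold, so the full $6,050 applies.
Apprenticeship Credit: $74,550 is below the $98,200 cutoff, so the full $850 applies.
Total: $787 + $6,050 + $850 = $7,687.

$7,687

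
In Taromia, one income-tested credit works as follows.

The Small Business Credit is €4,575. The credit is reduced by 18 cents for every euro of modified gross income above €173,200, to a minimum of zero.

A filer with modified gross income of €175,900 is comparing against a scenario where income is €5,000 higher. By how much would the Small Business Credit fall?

At €175,900 — 18% of the €2,700 excess over €173,200 is €486; credit = €4,575 − €486 = €4,089.
At €180,900 — 18% of the €7,700 excess over €173,200 is €1,386; credit = €4,575 − €1,386 = €3,189.
Lost: €4,089 − €3,189 = €900.

€900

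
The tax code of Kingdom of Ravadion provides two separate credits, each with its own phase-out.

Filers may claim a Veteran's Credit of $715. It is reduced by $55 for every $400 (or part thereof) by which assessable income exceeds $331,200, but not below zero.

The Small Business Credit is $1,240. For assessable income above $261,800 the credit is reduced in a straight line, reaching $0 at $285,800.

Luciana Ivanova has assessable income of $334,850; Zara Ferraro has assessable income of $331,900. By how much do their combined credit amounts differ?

$440

Luciana ($334,850): Veteran's Credit: income exceeds $331,200 by $3,650, which is 10 full-or-partial $400 increments; reduction = 10 × $55 = $550, leaving $165. Small Business Credit: $334,850 is at or above $285,800, so the credit is $0. total $165 + $0 = $165
Zara ($331,900): Veteran's Credit: income exceeds $331,200 by $700, which is 2 full-or-partial $400 increments; reduction = 2 × $55 = $110, leaving $605. Small Business Credit: $331,900 is at or above $285,800, so the credit is $0. total $605 + $0 = $605
Difference: |$165 − $605| = $440.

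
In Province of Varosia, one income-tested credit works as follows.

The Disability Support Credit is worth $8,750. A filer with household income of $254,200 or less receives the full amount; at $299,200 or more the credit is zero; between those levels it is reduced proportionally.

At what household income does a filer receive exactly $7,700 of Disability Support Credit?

$7,700 is 7,700/8,750 of the full $8,750, so 1,050/8,750 of the $45,000 range has been used: income = $254,200 + $45,000 × 1,050/8,750 = $259,600.

$259,600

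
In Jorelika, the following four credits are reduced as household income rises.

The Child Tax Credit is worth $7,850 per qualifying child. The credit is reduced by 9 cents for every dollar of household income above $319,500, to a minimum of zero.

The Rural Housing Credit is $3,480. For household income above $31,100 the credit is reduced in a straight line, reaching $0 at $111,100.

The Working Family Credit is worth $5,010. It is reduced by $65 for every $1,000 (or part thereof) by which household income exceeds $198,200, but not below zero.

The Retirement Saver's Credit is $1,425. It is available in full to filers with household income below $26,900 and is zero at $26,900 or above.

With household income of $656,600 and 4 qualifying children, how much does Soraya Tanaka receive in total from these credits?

$1,061

Child Tax Credit: base = 4 × $7,850 = $31,400. 9% of the $337,100 excess over $319,500 is $30,339; credit = $31,400 − $30,339 = $1,061.
Rural Housing Credit: $656,600 is at or above $111,100, so the credit is $0.
Working Family Credit: income exceeds $198,200 by $458,400 → 459 increments × $65 = $29,835 ≥ base, so the credit is $0.
Retirement Saver's Credit: $656,600 meets or exceeds the $26,900 cutoff, so the credit is $0.
Total: $1,061 + $0 + $0 + $0 = $1,061.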